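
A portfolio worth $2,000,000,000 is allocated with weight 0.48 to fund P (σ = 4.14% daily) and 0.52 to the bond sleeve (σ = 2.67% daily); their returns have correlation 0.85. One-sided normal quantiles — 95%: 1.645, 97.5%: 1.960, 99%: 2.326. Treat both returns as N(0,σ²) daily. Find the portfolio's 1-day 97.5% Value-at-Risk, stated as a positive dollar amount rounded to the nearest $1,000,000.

$127,000,000

σ_p² = 0.48²·4.14² + 0.52²·2.67² + 2·0.85·0.48·0.52·4.14·2.67 = 10.5670 (%²).
σ_p = √10.5670 = 3.251%.
VaR = 1.960 × 3.251% = 6.372%; on $2,000,000,000 that is $127,440,000.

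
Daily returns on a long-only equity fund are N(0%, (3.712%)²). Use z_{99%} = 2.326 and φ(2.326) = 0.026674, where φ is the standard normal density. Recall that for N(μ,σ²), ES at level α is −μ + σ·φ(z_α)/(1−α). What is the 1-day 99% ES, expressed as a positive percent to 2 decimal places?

Tail multiplier: φ(z)/(1−α) = 0.026674 / 0.01 = 2.667.
ES = 3.712% × 2.667 = 9.900%.

9.90%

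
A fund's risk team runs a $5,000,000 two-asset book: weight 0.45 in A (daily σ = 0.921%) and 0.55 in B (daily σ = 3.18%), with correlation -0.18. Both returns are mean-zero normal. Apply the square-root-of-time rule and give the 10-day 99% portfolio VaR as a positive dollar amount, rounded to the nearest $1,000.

$634,000

σ_p = √(0.45²·0.921² + 0.55²·3.18² + 2·-0.18·0.45·0.55·0.921·3.18) = 1.723%.
σ_{10d} = 1.723% × √10 = 5.449%.
z(99%) = 2.326.
VaR = 2.326 × 5.449% = 12.674%; on $5,000,000 that is $633,700.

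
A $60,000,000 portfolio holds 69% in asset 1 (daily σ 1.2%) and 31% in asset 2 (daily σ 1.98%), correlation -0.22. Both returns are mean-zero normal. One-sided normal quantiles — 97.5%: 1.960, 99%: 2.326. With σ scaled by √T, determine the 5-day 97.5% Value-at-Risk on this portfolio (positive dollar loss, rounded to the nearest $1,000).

σ_p = √(0.69²·1.2² + 0.31²·1.98² + 2·-0.22·0.69·0.31·1.2·1.98) = 0.916%.
σ_{5d} = 0.916% × √5 = 2.048%.
VaR = 1.960 × 2.048% = 4.014%; on $60,000,000 that is $2,408,400.

$2,408,000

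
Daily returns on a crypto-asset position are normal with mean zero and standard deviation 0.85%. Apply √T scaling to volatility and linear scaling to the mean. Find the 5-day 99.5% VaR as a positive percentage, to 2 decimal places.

At 99.5%, z = 2.576.
σ_{5d} = 0.85% × √5 = 1.901%.
VaR = 2.576 × 1.901% = 4.897%.

4.90%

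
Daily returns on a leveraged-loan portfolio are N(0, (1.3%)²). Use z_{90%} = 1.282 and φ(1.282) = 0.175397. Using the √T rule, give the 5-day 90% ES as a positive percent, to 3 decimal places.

σ_{5d} = 1.3% × √5 = 2.907%.
ES multiplier = φ(z)/(1−α) = 0.175397/0.1 = 1.754.
ES = 2.907% × 1.754 = 5.099%.

5.099%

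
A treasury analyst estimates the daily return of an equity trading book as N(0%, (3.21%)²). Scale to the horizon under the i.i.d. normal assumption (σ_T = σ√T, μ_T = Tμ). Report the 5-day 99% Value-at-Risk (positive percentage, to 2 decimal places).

16.70%

At 99%, z = 2.326.
σ_{5d} = 3.21% × √5 = 7.178%.
VaR = 2.326 × 7.178% = 16.696%.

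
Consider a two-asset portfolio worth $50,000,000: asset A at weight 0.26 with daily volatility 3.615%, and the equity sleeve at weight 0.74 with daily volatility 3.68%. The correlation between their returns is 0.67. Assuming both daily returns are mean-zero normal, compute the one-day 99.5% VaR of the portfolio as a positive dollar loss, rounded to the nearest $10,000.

σ_p² = 0.26²·3.615² + 0.74²·3.68² + 2·0.67·0.26·0.74·3.615·3.68 = 11.7290 (%²).
σ_p = √11.7290 = 3.425%.
At 99.5%, z = 2.576.
VaR = 2.576 × 3.425% = 8.823%; on $50,000,000 that is $4,411,500.

$4,410,000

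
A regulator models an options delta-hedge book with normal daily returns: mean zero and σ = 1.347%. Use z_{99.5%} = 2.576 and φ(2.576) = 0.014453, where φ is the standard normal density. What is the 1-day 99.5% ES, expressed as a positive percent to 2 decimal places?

Tail multiplier: φ(z)/(1−α) = 0.014453 / 0.005 = 2.891.
ES = 1.347% × 2.891 = 3.894%.

3.89%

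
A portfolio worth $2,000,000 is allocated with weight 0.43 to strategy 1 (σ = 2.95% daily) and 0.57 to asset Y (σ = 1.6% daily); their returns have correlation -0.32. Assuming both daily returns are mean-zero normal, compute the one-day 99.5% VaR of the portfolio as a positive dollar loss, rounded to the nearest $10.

$67,180

σ_p² = 0.43²·2.95² + 0.57²·1.6² + 2·-0.32·0.43·0.57·2.95·1.6 = 1.7004 (%²).
σ_p = √1.7004 = 1.304%.
At 99.5%, z = 2.576.
VaR = 2.576 × 1.304% = 3.359%; on $2,000,000 that is $67,180.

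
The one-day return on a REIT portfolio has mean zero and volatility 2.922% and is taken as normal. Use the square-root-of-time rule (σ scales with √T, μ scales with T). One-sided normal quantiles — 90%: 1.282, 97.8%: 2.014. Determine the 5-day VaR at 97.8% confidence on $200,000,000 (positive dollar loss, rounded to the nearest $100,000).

$26,300,000

σ_{5d} = 2.922% × √5 = 6.534%.
VaR = 2.014 × 6.534% = 13.159%.
On $200,000,000: 0.13159 × $200,000,000 = $26,318,000.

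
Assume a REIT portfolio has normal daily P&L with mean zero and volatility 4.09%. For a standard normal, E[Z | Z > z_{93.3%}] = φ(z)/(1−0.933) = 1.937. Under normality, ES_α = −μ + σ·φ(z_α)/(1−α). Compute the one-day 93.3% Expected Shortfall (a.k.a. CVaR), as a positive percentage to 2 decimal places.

ES = 4.09% × 1.937 = 7.922%.

7.92%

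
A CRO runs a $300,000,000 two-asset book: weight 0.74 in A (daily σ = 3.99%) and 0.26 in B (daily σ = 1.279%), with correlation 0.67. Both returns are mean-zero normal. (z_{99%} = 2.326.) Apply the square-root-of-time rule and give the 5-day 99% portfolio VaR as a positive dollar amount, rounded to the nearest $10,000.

$49,700,000

σ_p = √(0.74²·3.99² + 0.26²·1.279² + 2·0.67·0.74·0.26·3.99·1.279) = 3.185%.
σ_{5d} = 3.185% × √5 = 7.122%.
VaR = 2.326 × 7.122% = 16.566%; on $300,000,000 that is $49,698,000.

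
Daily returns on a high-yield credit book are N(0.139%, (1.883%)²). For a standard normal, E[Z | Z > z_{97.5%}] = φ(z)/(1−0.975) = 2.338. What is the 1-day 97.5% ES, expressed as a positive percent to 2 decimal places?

ES = −(0.139%) + 1.883% × 2.338 = 4.263%.

4.26%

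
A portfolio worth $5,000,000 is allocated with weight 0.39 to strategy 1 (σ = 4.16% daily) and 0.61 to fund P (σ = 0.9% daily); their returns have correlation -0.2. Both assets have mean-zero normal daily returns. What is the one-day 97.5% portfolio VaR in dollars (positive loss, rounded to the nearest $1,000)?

$157,000

σ_p² = 0.39²·4.16² + 0.61²·0.9² + 2·-0.2·0.39·0.61·4.16·0.9 = 2.5773 (%²).
σ_p = √2.5773 = 1.605%.
At 97.5%, z = 1.960.
VaR = 1.960 × 1.605% = 3.146%; on $5,000,000 that is $157,300.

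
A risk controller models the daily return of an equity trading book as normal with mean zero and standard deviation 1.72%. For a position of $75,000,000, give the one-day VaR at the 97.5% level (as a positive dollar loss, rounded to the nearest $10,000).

At 97.5% one-sided, z = 1.960.
VaR = z·σ = 1.960 × 1.72% = 3.371%.
On $75,000,000: 0.03371 × $75,000,000 = $2,528,250.

$2,530,000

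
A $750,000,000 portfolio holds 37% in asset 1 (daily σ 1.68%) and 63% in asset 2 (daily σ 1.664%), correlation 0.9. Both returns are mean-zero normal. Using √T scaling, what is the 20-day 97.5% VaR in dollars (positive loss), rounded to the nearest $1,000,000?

$107,000,000

σ_p = √(0.37²·1.68² + 0.63²·1.664² + 2·0.9·0.37·0.63·1.68·1.664) = 1.630%.
σ_{20d} = 1.630% × √20 = 7.290%.
z(97.5%) = 1.960.
VaR = 1.960 × 7.290% = 14.288%; on $750,000,000 that is $107,160,000.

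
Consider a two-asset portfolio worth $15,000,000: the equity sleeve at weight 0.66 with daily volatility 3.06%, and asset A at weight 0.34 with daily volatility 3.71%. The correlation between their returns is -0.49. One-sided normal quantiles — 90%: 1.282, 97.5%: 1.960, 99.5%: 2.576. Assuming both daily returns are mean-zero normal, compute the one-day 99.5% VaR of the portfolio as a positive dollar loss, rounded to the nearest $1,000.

σ_p² = 0.66²·3.06² + 0.34²·3.71² + 2·-0.49·0.66·0.34·3.06·3.71 = 3.1733 (%²).
σ_p = √3.1733 = 1.781%.
VaR = 2.576 × 1.781% = 4.588%; on $15,000,000 that is $688,200.

$688,000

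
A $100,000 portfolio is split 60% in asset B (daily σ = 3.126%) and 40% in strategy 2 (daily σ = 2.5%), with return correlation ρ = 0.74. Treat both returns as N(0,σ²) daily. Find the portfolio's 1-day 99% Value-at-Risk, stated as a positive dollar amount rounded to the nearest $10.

σ_p² = 0.6²·3.126² + 0.4²·2.5² + 2·0.74·0.6·0.4·3.126·2.5 = 7.2938 (%²).
σ_p = √7.2938 = 2.701%.
At 99%, z = 2.326.
VaR = 2.326 × 2.701% = 6.283%; on $100,000 that is $6,283.

$6,280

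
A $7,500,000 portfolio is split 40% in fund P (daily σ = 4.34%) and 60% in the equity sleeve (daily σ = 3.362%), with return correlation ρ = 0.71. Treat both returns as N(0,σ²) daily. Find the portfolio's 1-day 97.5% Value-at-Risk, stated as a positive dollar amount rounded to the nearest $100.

σ_p² = 0.4²·4.34² + 0.6²·3.362² + 2·0.71·0.4·0.6·4.34·3.362 = 12.0554 (%²).
σ_p = √12.0554 = 3.472%.
At 97.5%, z = 1.960.
VaR = 1.960 × 3.472% = 6.805%; on $7,500,000 that is $510,375.

$510,400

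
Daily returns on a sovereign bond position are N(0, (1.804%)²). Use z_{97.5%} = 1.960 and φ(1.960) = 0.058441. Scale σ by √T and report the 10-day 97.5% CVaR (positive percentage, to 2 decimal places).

σ_{10d} = 1.804% × √10 = 5.705%.
ES multiplier = φ(z)/(1−α) = 0.058441/0.025 = 2.338.
ES = 5.705% × 2.338 = 13.338%.

13.34%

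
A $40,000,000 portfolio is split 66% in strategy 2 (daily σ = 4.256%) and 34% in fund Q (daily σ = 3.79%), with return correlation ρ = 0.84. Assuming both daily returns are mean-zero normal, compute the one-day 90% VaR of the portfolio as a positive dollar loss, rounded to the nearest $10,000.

$2,030,000

σ_p² = 0.66²·4.256² + 0.34²·3.79² + 2·0.84·0.66·0.34·4.256·3.79 = 15.6317 (%²).
σ_p = √15.6317 = 3.954%.
At 90%, z = 1.282.
VaR = 1.282 × 3.954% = 5.069%; on $40,000,000 that is $2,027,600.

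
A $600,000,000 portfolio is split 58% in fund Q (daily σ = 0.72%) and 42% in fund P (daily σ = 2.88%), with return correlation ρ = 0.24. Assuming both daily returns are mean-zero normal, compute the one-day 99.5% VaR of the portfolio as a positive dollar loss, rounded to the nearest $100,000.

σ_p² = 0.58²·0.72² + 0.42²·2.88² + 2·0.24·0.58·0.42·0.72·2.88 = 1.8800 (%²).
σ_p = √1.8800 = 1.371%.
At 99.5%, z = 2.576.
VaR = 2.576 × 1.371% = 3.532%; on $600,000,000 that is $21,192,000.

$21,200,000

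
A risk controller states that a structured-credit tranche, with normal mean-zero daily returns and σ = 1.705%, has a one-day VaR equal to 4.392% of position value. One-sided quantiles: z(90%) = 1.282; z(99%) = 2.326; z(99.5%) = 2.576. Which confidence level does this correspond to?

Implied z = VaR/σ = 4.392 / 1.705 = 2.576.
This matches z(99.5%) = 2.576.

99.5%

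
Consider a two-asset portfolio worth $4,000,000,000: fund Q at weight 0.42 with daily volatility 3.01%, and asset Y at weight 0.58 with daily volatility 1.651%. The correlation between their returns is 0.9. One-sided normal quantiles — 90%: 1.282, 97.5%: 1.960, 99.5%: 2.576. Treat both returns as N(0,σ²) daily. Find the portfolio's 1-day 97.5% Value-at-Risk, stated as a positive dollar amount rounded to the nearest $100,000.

σ_p² = 0.42²·3.01² + 0.58²·1.651² + 2·0.9·0.42·0.58·3.01·1.651 = 4.6942 (%²).
σ_p = √4.6942 = 2.167%.
VaR = 1.960 × 2.167% = 4.247%; on $4,000,000,000 that is $169,880,000.

$169,900,000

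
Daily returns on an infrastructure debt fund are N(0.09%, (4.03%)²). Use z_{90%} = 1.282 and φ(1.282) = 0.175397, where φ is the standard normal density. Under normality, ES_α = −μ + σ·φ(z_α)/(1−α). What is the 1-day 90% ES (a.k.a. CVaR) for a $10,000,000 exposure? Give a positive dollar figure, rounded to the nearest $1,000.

Tail multiplier: φ(z)/(1−α) = 0.175397 / 0.1 = 1.754.
ES = −(0.09%) + 4.03% × 1.754 = 6.979%.
On $10,000,000: 0.06979 × $10,000,000 = $697,900.

$698,000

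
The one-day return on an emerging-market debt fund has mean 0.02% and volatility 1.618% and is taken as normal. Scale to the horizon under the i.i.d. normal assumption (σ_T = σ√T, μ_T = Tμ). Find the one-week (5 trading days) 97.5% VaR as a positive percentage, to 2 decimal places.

6.99%

At 97.5%, z = 1.960.
σ_{5d} = 1.618% × √5 = 3.618%; μ_{5d} = 5 × 0.02% = 0.100%.
VaR = −(0.100%) + 1.960 × 3.618% = 6.991%.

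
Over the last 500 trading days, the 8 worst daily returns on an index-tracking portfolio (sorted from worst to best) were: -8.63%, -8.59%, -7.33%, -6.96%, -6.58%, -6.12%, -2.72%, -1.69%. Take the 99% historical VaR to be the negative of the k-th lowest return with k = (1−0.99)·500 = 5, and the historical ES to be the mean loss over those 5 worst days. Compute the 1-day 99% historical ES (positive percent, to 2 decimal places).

7.62%

The 5 worst returns sum to -38.09%.
ES = −(-38.09%) / 5 = 7.618% ≈ 7.62%.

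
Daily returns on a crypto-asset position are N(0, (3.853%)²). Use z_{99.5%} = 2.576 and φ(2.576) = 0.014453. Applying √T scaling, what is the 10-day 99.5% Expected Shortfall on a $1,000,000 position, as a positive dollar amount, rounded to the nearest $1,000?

σ_{10d} = 3.853% × √10 = 12.184%.
ES multiplier = φ(z)/(1−α) = 0.014453/0.005 = 2.891.
ES = 12.184% × 2.891 = 35.224%; on $1,000,000: $352,240.

$352,000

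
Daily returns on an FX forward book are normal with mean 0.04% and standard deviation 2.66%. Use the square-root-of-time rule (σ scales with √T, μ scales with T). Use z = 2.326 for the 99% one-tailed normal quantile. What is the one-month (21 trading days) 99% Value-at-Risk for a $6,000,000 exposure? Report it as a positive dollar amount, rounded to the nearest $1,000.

$1,651,000

σ_{21d} = 2.66% × √21 = 12.190%; μ_{21d} = 21 × 0.04% = 0.840%.
VaR = −(0.840%) + 2.326 × 12.190% = 27.514%.
On $6,000,000: 0.27514 × $6,000,000 = $1,650,840.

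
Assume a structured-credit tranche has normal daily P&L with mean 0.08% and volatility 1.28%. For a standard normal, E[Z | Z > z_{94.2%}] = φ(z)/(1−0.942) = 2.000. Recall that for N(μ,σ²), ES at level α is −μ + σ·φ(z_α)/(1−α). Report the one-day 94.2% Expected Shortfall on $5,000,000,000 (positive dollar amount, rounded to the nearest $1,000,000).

ES = −(0.08%) + 1.28% × 2.000 = 2.480%.
On $5,000,000,000: 0.02480 × $5,000,000,000 = $124,000,000.

$124,000,000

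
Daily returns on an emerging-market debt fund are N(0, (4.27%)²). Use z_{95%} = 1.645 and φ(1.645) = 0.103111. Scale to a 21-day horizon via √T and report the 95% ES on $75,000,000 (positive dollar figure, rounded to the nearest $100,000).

σ_{21d} = 4.27% × √21 = 19.568%.
ES multiplier = φ(z)/(1−α) = 0.103111/0.05 = 2.062.
ES = 19.568% × 2.062 = 40.349%; on $75,000,000: $30,261,750.

$30,300,000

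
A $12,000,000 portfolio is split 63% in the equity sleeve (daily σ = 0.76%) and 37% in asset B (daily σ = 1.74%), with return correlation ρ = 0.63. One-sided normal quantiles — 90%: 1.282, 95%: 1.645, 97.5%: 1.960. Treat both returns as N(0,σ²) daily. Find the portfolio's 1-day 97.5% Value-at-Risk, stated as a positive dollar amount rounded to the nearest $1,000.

σ_p² = 0.63²·0.76² + 0.37²·1.74² + 2·0.63·0.63·0.37·0.76·1.74 = 1.0321 (%²).
σ_p = √1.0321 = 1.016%.
VaR = 1.960 × 1.016% = 1.991%; on $12,000,000 that is $238,920.

$239,000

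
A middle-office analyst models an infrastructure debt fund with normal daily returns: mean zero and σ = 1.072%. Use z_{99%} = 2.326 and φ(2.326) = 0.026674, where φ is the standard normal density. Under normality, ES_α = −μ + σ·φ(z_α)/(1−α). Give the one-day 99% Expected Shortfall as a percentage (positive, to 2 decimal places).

2.86%

Tail multiplier: φ(z)/(1−α) = 0.026674 / 0.01 = 2.667.
ES = 1.072% × 2.667 = 2.859%.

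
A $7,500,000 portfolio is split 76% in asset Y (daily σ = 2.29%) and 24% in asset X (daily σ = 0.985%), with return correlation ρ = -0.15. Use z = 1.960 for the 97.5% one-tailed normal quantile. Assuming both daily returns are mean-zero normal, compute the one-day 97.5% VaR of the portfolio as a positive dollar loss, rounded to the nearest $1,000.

$253,000

σ_p² = 0.76²·2.29² + 0.24²·0.985² + 2·-0.15·0.76·0.24·2.29·0.985 = 2.9614 (%²).
σ_p = √2.9614 = 1.721%.
VaR = 1.960 × 1.721% = 3.373%; on $7,500,000 that is $252,975.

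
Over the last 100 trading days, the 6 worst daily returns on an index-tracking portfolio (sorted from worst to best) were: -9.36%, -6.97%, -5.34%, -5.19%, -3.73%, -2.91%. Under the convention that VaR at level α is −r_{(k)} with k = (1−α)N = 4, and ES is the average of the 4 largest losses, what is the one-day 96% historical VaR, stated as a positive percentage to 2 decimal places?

5.19%

k = 4; the 4th lowest return is -5.19%, so VaR = 5.19%.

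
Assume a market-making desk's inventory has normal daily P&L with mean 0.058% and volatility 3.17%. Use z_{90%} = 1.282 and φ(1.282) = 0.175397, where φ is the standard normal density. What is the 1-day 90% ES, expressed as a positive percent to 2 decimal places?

5.50%

Tail multiplier: φ(z)/(1−α) = 0.175397 / 0.1 = 1.754.
ES = −(0.058%) + 3.17% × 1.754 = 5.502%.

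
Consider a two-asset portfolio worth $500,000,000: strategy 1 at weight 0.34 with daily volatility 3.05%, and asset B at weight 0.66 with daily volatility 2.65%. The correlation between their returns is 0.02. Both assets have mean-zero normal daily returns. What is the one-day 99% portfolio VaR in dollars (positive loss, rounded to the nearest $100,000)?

$23,900,000

σ_p² = 0.34²·3.05² + 0.66²·2.65² + 2·0.02·0.34·0.66·3.05·2.65 = 4.2069 (%²).
σ_p = √4.2069 = 2.051%.
At 99%, z = 2.326.
VaR = 2.326 × 2.051% = 4.771%; on $500,000,000 that is $23,855,000.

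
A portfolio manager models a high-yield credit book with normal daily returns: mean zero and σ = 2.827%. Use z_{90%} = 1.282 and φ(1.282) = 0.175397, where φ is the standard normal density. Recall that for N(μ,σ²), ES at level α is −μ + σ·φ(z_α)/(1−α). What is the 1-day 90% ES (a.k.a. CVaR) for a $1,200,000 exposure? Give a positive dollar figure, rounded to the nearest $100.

$59,500

Tail multiplier: φ(z)/(1−α) = 0.175397 / 0.1 = 1.754.
ES = 2.827% × 1.754 = 4.959%.
On $1,200,000: 0.04959 × $1,200,000 = $59,508.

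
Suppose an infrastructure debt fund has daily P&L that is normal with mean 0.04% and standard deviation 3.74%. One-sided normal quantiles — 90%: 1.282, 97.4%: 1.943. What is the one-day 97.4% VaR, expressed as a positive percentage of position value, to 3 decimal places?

VaR = −μ + z·σ = −(0.04%) + 1.943 × 3.74% = 7.227%.

7.227%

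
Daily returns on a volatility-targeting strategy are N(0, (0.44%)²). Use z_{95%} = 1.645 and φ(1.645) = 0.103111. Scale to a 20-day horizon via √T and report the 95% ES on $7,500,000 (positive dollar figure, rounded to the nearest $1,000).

$304,000

σ_{20d} = 0.44% × √20 = 1.968%.
ES multiplier = φ(z)/(1−α) = 0.103111/0.05 = 2.062.
ES = 1.968% × 2.062 = 4.058%; on $7,500,000: $304,350.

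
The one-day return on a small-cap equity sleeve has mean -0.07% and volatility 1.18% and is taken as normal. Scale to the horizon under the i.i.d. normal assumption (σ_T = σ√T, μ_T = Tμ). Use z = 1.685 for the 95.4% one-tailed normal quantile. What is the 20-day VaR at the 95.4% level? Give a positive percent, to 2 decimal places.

10.29%

σ_{20d} = 1.18% × √20 = 5.277%; μ_{20d} = 20 × -0.07% = -1.400%.
VaR = −(-1.400%) + 1.685 × 5.277% = 10.292%.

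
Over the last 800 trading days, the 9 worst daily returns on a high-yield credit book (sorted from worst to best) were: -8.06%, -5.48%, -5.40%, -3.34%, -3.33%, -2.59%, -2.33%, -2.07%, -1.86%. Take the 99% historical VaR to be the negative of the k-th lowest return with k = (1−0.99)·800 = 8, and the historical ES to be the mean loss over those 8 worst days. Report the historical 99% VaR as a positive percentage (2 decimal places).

2.07%

k = 8; the 8th lowest return is -2.07%, so VaR = 2.07%.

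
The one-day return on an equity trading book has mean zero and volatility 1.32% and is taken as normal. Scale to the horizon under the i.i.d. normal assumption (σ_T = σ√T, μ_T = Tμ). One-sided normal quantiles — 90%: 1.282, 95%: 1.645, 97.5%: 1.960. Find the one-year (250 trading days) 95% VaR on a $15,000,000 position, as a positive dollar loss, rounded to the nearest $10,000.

$5,150,000

σ_{250d} = 1.32% × √250 = 20.871%.
VaR = 1.645 × 20.871% = 34.333%.
On $15,000,000: 0.34333 × $15,000,000 = $5,149,950.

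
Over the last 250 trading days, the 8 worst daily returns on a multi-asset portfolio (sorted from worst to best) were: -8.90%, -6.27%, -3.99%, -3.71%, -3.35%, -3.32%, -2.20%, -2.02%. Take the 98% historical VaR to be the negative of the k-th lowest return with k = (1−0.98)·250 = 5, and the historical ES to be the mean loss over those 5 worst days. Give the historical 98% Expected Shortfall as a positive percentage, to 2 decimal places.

The 5 worst returns sum to -26.22%.
ES = −(-26.22%) / 5 = 5.244% ≈ 5.24%.

5.24%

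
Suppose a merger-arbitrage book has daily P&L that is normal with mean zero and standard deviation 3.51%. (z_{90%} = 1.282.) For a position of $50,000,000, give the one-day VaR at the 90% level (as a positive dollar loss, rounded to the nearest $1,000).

$2,250,000

VaR = z·σ = 1.282 × 3.51% = 4.500%.
On $50,000,000: 0.04500 × $50,000,000 = $2,250,000.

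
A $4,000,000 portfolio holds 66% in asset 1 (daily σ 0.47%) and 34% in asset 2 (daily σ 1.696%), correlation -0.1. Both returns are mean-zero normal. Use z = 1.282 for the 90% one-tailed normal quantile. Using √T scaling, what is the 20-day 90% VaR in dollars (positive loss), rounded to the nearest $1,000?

σ_p = √(0.66²·0.47² + 0.34²·1.696² + 2·-0.1·0.66·0.34·0.47·1.696) = 0.627%.
σ_{20d} = 0.627% × √20 = 2.804%.
VaR = 1.282 × 2.804% = 3.595%; on $4,000,000 that is $143,800.

$144,000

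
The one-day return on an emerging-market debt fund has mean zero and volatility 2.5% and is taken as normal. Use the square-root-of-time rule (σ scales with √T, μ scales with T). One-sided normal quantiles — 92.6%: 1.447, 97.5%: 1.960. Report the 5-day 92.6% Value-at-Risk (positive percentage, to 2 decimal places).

8.09%

σ_{5d} = 2.5% × √5 = 5.590%.
VaR = 1.447 × 5.590% = 8.089%.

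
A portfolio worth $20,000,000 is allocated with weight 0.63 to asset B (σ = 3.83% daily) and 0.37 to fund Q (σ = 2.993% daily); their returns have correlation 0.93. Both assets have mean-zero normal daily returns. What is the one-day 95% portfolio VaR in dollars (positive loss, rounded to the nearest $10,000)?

σ_p² = 0.63²·3.83² + 0.37²·2.993² + 2·0.93·0.63·0.37·3.83·2.993 = 12.0185 (%²).
σ_p = √12.0185 = 3.467%.
At 95%, z = 1.645.
VaR = 1.645 × 3.467% = 5.703%; on $20,000,000 that is $1,140,600.

$1,140,000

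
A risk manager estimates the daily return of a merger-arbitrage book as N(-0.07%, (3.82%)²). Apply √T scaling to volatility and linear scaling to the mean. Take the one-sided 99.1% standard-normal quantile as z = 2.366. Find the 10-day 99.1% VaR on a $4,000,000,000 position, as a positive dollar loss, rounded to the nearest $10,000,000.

σ_{10d} = 3.82% × √10 = 12.080%; μ_{10d} = 10 × -0.07% = -0.700%.
VaR = −(-0.700%) + 2.366 × 12.080% = 29.281%.
On $4,000,000,000: 0.29281 × $4,000,000,000 = $1,171,240,000.

$1,170,000,000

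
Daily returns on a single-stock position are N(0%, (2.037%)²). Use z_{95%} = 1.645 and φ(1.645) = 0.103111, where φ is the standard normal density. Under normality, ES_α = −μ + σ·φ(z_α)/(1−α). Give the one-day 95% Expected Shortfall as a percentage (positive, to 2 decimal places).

4.20%

Tail multiplier: φ(z)/(1−α) = 0.103111 / 0.05 = 2.062.
ES = 2.037% × 2.062 = 4.200%.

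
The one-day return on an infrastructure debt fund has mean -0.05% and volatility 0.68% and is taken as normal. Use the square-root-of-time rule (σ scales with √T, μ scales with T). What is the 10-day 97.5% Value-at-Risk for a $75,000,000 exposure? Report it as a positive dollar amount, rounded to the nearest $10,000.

$3,540,000

At 97.5%, z = 1.960.
σ_{10d} = 0.68% × √10 = 2.150%; μ_{10d} = 10 × -0.05% = -0.500%.
VaR = −(-0.500%) + 1.960 × 2.150% = 4.714%.
On $75,000,000: 0.04714 × $75,000,000 = $3,535,500.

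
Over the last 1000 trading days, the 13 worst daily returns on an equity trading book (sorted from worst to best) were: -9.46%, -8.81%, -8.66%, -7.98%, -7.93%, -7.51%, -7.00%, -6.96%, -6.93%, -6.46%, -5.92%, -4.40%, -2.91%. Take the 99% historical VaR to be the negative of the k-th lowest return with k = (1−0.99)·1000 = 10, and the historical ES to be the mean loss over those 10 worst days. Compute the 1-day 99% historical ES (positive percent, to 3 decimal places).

The 10 worst returns sum to -77.70%.
ES = −(-77.70%) / 10 = 7.77% ≈ 7.770%.

7.770%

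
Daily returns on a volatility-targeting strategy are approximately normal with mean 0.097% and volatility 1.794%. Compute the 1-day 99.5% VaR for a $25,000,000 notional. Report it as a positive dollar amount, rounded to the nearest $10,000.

At 99.5% one-sided, z = 2.576.
VaR = −μ + z·σ = −(0.097%) + 2.576 × 1.794% = 4.524%.
On $25,000,000: 0.04524 × $25,000,000 = $1,131,000.

$1,130,000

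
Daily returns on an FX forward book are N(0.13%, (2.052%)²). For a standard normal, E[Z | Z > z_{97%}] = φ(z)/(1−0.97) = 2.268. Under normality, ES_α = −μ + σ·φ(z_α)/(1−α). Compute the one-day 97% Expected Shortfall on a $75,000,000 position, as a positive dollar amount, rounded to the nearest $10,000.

ES = −(0.13%) + 2.052% × 2.268 = 4.524%.
On $75,000,000: 0.04524 × $75,000,000 = $3,393,000.

$3,390,000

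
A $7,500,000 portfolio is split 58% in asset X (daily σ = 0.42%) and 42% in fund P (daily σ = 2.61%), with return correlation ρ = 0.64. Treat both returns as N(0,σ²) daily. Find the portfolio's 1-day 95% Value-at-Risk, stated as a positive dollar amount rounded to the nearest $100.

σ_p² = 0.58²·0.42² + 0.42²·2.61² + 2·0.64·0.58·0.42·0.42·2.61 = 1.6028 (%²).
σ_p = √1.6028 = 1.266%.
At 95%, z = 1.645.
VaR = 1.645 × 1.266% = 2.083%; on $7,500,000 that is $156,225.

$156,200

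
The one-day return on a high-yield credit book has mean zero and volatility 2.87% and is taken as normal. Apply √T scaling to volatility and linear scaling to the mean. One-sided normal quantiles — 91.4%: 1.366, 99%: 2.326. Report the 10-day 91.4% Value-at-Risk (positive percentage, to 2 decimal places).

σ_{10d} = 2.87% × √10 = 9.076%.
VaR = 1.366 × 9.076% = 12.398%.

12.40%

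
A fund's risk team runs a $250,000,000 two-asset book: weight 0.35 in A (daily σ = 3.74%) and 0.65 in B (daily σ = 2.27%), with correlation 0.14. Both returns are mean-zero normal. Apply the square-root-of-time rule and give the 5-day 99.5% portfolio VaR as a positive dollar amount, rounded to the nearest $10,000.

$30,310,000

σ_p = √(0.35²·3.74² + 0.65²·2.27² + 2·0.14·0.35·0.65·3.74·2.27) = 2.105%.
σ_{5d} = 2.105% × √5 = 4.707%.
z(99.5%) = 2.576.
VaR = 2.576 × 4.707% = 12.125%; on $250,000,000 that is $30,312,500.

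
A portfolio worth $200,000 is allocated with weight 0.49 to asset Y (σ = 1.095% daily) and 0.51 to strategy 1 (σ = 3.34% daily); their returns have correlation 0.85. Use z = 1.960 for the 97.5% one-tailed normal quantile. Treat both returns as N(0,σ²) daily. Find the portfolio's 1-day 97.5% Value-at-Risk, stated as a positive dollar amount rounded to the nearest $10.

σ_p² = 0.49²·1.095² + 0.51²·3.34² + 2·0.85·0.49·0.51·1.095·3.34 = 4.7432 (%²).
σ_p = √4.7432 = 2.178%.
VaR = 1.960 × 2.178% = 4.269%; on $200,000 that is $8,538.

$8,540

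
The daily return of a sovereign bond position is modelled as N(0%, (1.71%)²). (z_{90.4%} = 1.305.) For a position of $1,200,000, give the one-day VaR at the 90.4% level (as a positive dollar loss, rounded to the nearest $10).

VaR = z·σ = 1.305 × 1.71% = 2.232%.
On $1,200,000: 0.02232 × $1,200,000 = $26,784.

$26,780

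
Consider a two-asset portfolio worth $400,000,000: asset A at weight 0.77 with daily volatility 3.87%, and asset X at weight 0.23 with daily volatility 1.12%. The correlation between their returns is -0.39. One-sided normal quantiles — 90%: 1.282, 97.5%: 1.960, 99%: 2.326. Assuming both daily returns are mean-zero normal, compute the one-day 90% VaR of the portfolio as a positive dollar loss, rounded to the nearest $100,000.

σ_p² = 0.77²·3.87² + 0.23²·1.12² + 2·-0.39·0.77·0.23·3.87·1.12 = 8.3474 (%²).
σ_p = √8.3474 = 2.889%.
VaR = 1.282 × 2.889% = 3.704%; on $400,000,000 that is $14,816,000.

$14,800,000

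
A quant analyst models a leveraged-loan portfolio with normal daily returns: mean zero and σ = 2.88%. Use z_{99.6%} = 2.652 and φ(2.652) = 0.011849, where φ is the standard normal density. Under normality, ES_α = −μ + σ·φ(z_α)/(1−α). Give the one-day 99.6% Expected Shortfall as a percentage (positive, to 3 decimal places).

Tail multiplier: φ(z)/(1−α) = 0.011849 / 0.004 = 2.962.
ES = 2.88% × 2.962 = 8.531%.

8.531%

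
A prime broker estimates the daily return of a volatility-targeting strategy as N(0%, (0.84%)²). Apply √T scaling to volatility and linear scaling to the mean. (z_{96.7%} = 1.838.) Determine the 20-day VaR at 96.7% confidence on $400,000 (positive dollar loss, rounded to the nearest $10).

$27,620

σ_{20d} = 0.84% × √20 = 3.757%.
VaR = 1.838 × 3.757% = 6.905%.
On $400,000: 0.06905 × $400,000 = $27,620.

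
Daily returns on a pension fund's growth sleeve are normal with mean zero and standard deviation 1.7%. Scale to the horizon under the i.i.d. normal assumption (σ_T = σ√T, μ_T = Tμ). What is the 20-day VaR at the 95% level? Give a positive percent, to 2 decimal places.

12.51%

At 95%, z = 1.645.
σ_{20d} = 1.7% × √20 = 7.603%.
VaR = 1.645 × 7.603% = 12.507%.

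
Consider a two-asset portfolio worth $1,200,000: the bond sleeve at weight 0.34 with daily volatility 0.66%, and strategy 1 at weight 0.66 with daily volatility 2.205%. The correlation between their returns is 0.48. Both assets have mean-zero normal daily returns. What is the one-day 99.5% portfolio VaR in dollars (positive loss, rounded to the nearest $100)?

$48,700

σ_p² = 0.34²·0.66² + 0.66²·2.205² + 2·0.48·0.34·0.66·0.66·2.205 = 2.4818 (%²).
σ_p = √2.4818 = 1.575%.
At 99.5%, z = 2.576.
VaR = 2.576 × 1.575% = 4.057%; on $1,200,000 that is $48,684.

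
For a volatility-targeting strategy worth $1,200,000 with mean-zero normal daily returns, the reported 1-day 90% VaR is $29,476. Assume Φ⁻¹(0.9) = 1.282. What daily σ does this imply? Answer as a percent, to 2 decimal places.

VaR as a fraction: $29,476 / $1,200,000 = 2.456%.
σ = VaR / z = 2.456% / 1.282 = 1.916%.

1.92%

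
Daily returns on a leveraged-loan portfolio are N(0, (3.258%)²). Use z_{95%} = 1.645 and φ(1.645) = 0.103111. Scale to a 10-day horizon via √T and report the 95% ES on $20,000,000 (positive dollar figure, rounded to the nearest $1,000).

σ_{10d} = 3.258% × √10 = 10.303%.
ES multiplier = φ(z)/(1−α) = 0.103111/0.05 = 2.062.
ES = 10.303% × 2.062 = 21.245%; on $20,000,000: $4,249,000.

$4,249,000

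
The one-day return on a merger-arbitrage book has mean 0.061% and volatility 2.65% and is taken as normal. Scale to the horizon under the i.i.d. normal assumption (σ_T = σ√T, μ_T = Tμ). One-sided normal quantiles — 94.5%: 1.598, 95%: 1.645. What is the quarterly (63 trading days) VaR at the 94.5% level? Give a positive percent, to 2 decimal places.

29.77%

σ_{63d} = 2.65% × √63 = 21.034%; μ_{63d} = 63 × 0.061% = 3.843%.
VaR = −(3.843%) + 1.598 × 21.034% = 29.769%.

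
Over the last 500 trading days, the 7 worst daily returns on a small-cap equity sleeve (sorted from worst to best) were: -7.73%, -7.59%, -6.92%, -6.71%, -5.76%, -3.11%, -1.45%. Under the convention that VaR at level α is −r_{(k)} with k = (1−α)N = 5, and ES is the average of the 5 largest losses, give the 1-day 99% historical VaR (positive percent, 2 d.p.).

k = 5; the 5th lowest return is -5.76%, so VaR = 5.76%.

5.76%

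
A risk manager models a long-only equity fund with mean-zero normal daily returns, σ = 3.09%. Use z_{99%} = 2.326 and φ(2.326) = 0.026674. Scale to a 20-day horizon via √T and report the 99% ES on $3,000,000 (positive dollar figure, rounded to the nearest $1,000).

σ_{20d} = 3.09% × √20 = 13.819%.
ES multiplier = φ(z)/(1−α) = 0.026674/0.01 = 2.667.
ES = 13.819% × 2.667 = 36.855%; on $3,000,000: $1,105,650.

$1,106,000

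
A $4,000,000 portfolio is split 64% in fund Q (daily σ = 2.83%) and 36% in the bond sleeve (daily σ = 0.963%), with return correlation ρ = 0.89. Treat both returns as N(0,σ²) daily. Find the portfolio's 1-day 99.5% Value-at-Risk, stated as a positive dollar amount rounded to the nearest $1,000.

σ_p² = 0.64²·2.83² + 0.36²·0.963² + 2·0.89·0.64·0.36·2.83·0.963 = 4.5183 (%²).
σ_p = √4.5183 = 2.126%.
At 99.5%, z = 2.576.
VaR = 2.576 × 2.126% = 5.477%; on $4,000,000 that is $219,080.

$219,000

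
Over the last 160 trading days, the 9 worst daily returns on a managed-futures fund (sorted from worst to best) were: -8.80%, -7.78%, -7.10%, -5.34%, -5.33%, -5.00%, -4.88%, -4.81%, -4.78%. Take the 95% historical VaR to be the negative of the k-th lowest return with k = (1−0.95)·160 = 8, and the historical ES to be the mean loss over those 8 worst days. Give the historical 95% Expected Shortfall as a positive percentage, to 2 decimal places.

6.13%

The 8 worst returns sum to -49.04%.
ES = −(-49.04%) / 8 = 6.13%.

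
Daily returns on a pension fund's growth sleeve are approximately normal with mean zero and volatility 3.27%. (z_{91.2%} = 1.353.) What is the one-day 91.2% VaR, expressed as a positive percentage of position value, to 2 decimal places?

4.42%

VaR = z·σ = 1.353 × 3.27% = 4.424%.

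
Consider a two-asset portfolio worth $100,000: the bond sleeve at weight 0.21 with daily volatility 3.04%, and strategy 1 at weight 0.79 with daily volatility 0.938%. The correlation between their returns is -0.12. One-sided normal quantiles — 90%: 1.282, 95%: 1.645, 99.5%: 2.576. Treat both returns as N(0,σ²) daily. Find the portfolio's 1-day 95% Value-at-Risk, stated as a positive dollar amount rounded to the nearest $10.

$1,510

σ_p² = 0.21²·3.04² + 0.79²·0.938² + 2·-0.12·0.21·0.79·3.04·0.938 = 0.8431 (%²).
σ_p = √0.8431 = 0.918%.
VaR = 1.645 × 0.918% = 1.510%; on $100,000 that is $1,510.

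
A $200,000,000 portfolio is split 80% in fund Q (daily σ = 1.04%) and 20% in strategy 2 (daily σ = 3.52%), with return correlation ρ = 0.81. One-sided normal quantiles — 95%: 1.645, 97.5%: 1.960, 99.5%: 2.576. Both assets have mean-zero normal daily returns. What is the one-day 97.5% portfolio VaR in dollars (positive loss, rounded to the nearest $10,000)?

$5,730,000

σ_p² = 0.8²·1.04² + 0.2²·3.52² + 2·0.81·0.8·0.2·1.04·3.52 = 2.1367 (%²).
σ_p = √2.1367 = 1.462%.
VaR = 1.960 × 1.462% = 2.866%; on $200,000,000 that is $5,732,000.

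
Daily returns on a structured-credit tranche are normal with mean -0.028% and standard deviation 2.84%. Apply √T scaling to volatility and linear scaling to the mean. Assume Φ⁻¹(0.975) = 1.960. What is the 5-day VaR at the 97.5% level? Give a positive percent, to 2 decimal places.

σ_{5d} = 2.84% × √5 = 6.350%; μ_{5d} = 5 × -0.028% = -0.140%.
VaR = −(-0.140%) + 1.960 × 6.350% = 12.586%.

12.59%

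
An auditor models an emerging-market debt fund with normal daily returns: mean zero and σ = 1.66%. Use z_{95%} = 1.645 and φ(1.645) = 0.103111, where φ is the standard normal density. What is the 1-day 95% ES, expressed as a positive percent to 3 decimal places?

Tail multiplier: φ(z)/(1−α) = 0.103111 / 0.05 = 2.062.
ES = 1.66% × 2.062 = 3.423%.

3.423%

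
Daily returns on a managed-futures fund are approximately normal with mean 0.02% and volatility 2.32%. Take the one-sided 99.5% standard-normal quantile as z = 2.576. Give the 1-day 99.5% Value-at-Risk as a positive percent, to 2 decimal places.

VaR = −μ + z·σ = −(0.02%) + 2.576 × 2.32% = 5.956%.

5.96%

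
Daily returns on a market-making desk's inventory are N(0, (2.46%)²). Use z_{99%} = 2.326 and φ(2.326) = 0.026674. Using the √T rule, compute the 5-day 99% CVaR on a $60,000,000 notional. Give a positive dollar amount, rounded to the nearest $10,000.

$8,800,000

σ_{5d} = 2.46% × √5 = 5.501%.
ES multiplier = φ(z)/(1−α) = 0.026674/0.01 = 2.667.
ES = 5.501% × 2.667 = 14.671%; on $60,000,000: $8,802,600.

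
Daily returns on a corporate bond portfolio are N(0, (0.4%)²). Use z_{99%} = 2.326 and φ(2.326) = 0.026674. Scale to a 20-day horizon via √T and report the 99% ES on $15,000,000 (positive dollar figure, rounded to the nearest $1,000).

$716,000

σ_{20d} = 0.4% × √20 = 1.789%.
ES multiplier = φ(z)/(1−α) = 0.026674/0.01 = 2.667.
ES = 1.789% × 2.667 = 4.771%; on $15,000,000: $715,650.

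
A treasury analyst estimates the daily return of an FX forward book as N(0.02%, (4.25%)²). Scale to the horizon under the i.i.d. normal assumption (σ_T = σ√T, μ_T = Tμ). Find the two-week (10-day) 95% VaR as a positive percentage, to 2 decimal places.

21.91%

At 95%, z = 1.645.
σ_{10d} = 4.25% × √10 = 13.440%; μ_{10d} = 10 × 0.02% = 0.200%.
VaR = −(0.200%) + 1.645 × 13.440% = 21.909%.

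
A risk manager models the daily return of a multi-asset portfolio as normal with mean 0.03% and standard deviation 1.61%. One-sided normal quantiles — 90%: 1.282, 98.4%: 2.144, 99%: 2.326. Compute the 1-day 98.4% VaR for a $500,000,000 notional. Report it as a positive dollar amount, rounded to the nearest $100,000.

$17,100,000

VaR = −μ + z·σ = −(0.03%) + 2.144 × 1.61% = 3.422%.
On $500,000,000: 0.03422 × $500,000,000 = $17,110,000.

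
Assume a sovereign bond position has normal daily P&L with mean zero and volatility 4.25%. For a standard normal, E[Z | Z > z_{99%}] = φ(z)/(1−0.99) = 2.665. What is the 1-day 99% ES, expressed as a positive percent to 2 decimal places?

ES = 4.25% × 2.665 = 11.326%.

11.33%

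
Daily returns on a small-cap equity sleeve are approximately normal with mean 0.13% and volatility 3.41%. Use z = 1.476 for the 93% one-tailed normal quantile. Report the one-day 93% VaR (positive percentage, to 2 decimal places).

VaR = −μ + z·σ = −(0.13%) + 1.476 × 3.41% = 4.903%.

4.90%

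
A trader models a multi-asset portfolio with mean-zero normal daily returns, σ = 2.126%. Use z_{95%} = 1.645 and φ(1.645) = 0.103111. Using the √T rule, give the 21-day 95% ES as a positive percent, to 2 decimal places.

σ_{21d} = 2.126% × √21 = 9.743%.
ES multiplier = φ(z)/(1−α) = 0.103111/0.05 = 2.062.
ES = 9.743% × 2.062 = 20.090%.

20.09%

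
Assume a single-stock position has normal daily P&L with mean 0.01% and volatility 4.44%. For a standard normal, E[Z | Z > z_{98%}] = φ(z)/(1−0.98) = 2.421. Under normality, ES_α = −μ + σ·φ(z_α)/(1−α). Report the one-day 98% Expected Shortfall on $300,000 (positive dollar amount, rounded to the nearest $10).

ES = −(0.01%) + 4.44% × 2.421 = 10.739%.
On $300,000: 0.10739 × $300,000 = $32,217.

$32,220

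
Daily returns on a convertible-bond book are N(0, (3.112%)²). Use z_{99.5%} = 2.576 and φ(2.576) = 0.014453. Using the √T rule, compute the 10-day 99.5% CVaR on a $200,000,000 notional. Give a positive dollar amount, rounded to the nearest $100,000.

$56,900,000

σ_{10d} = 3.112% × √10 = 9.841%.
ES multiplier = φ(z)/(1−α) = 0.014453/0.005 = 2.891.
ES = 9.841% × 2.891 = 28.450%; on $200,000,000: $56,900,000.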